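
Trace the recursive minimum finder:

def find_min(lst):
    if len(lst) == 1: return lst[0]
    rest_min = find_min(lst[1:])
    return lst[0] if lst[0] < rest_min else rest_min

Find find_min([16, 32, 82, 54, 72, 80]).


find_min([16, 32, 82, 54, 72, 80]): compare 16 with find_min([32, 82, 54, 72, 80])
find_min([32, 82, 54, 72, 80]): compare 32 with find_min([82, 54, 72, 80])
find_min([82, 54, 72, 80]): compare 82 with find_min([54, 72, 80])
find_min([54, 72, 80]): compare 54 with find_min([72, 80])
find_min([72, 80]): compare 72 with find_min([80])
find_min([80]) = 80  (base case)
Compare 72 with 80 -> 72
Compare 54 with 72 -> 54
Compare 82 with 54 -> 54
Compare 32 with 54 -> 32
Compare 16 with 32 -> 16

16


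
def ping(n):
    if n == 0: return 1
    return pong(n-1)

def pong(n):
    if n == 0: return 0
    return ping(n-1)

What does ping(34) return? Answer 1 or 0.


ping(34) = pong(33)
pong(33) = ping(32)
ping(32) = pong(31)
pong(31) = ping(30)
ping(30) = pong(29)
pong(29) = ping(28)
ping(28) = pong(27)
pong(27) = ping(26)
ping(26) = pong(25)
pong(25) = ping(24)
ping(24) = pong(23)
pong(23) = ping(22)
ping(22) = pong(21)
pong(21) = ping(20)
ping(20) = pong(19)
pong(19) = ping(18)
ping(18) = pong(17)
pong(17) = ping(16)
ping(16) = pong(15)
pong(15) = ping(14)
ping(14) = pong(13)
pong(13) = ping(12)
ping(12) = pong(11)
pong(11) = ping(10)
ping(10) = pong(9)
pong(9) = ping(8)
ping(8) = pong(7)
pong(7) = ping(6)
ping(6) = pong(5)
pong(5) = ping(4)
ping(4) = pong(3)
pong(3) = ping(2)
ping(2) = pong(1)
pong(1) = ping(0)
ping(0) = 1  (base case)
Result: 1

1


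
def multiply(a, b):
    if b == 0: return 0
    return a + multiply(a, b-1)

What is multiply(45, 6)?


multiply(45, 6) = 45 + multiply(45, 5)
multiply(45, 5) = 45 + multiply(45, 4)
multiply(45, 4) = 45 + multiply(45, 3)
multiply(45, 3) = 45 + multiply(45, 2)
multiply(45, 2) = 45 + multiply(45, 1)
multiply(45, 1) = 45 + multiply(45, 0)
multiply(45, 0) = 0  (base case)
Total: 45 + 45 + 45 + 45 + 45 + 45 + 0 = 270

270


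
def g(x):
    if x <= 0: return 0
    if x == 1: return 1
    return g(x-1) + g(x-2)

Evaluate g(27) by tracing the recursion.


Computing g(27) bottom-up:
g(0) = 0
g(1) = 1
g(2) = g(1) + g(0) = 1 + 0 = 1
g(3) = g(2) + g(1) = 1 + 1 = 2
g(4) = g(3) + g(2) = 2 + 1 = 3
g(5) = g(4) + g(3) = 3 + 2 = 5
g(6) = g(5) + g(4) = 5 + 3 = 8
g(7) = g(6) + g(5) = 8 + 5 = 13
g(8) = g(7) + g(6) = 13 + 8 = 21
g(9) = g(8) + g(7) = 21 + 13 = 34
g(10) = g(9) + g(8) = 34 + 21 = 55
g(11) = g(10) + g(9) = 55 + 34 = 89
g(12) = g(11) + g(10) = 89 + 55 = 144
g(13) = g(12) + g(11) = 144 + 89 = 233
g(14) = g(13) + g(12) = 233 + 144 = 377
g(15) = g(14) + g(13) = 377 + 233 = 610
g(16) = g(15) + g(14) = 610 + 377 = 987
g(17) = g(16) + g(15) = 987 + 610 = 1597
g(18) = g(17) + g(16) = 1597 + 987 = 2584
g(19) = g(18) + g(17) = 2584 + 1597 = 4181
g(20) = g(19) + g(18) = 4181 + 2584 = 6765
g(21) = g(20) + g(19) = 6765 + 4181 = 10946
g(22) = g(21) + g(20) = 10946 + 6765 = 17711
g(23) = g(22) + g(21) = 17711 + 10946 = 28657
g(24) = g(23) + g(22) = 28657 + 17711 = 46368
g(25) = g(24) + g(23) = 46368 + 28657 = 75025
g(26) = g(25) + g(24) = 75025 + 46368 = 121393
g(27) = g(26) + g(25) = 121393 + 75025 = 196418

196418


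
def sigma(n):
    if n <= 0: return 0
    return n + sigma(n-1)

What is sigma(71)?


sigma(71)
= 71 + 70 + 69 + 68 + 67 + 66 + 65 + 64 + 63 + 62 + 61 + 60 + 59 + 58 + 57 + 56 + 55 + 54 + 53 + 52 + 51 + 50 + 49 + 48 + 47 + 46 + 45 + 44 + 43 + 42 + 41 + 40 + 39 + 38 + 37 + 36 + 35 + 34 + 33 + 32 + 31 + 30 + 29 + 28 + 27 + 26 + 25 + 24 + 23 + 22 + 21 + 20 + 19 + 18 + 17 + 16 + 15 + 14 + 13 + 12 + 11 + 10 + 9 + 8 + 7 + 6 + 5 + 4 + 3 + 2 + 1 + sigma(0)
= 71 + 70 + 69 + 68 + 67 + 66 + 65 + 64 + 63 + 62 + 61 + 60 + 59 + 58 + 57 + 56 + 55 + 54 + 53 + 52 + 51 + 50 + 49 + 48 + 47 + 46 + 45 + 44 + 43 + 42 + 41 + 40 + 39 + 38 + 37 + 36 + 35 + 34 + 33 + 32 + 31 + 30 + 29 + 28 + 27 + 26 + 25 + 24 + 23 + 22 + 21 + 20 + 19 + 18 + 17 + 16 + 15 + 14 + 13 + 12 + 11 + 10 + 9 + 8 + 7 + 6 + 5 + 4 + 3 + 2 + 1 + 0
= 2556

2556


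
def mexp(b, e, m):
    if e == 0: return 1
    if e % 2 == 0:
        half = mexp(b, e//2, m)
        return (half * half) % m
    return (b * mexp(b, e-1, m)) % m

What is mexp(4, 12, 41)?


mexp(4, 12, 41): e is even, compute mexp(4, 6, 41)
  mexp(4, 6, 41): e is even, compute mexp(4, 3, 41)
    mexp(4, 3, 41): e is odd, compute mexp(4, 2, 41)
      mexp(4, 2, 41): e is even, compute mexp(4, 1, 41)
        mexp(4, 1, 41): e is odd, compute mexp(4, 0, 41)
          mexp(4, 0, 41) = 1
        (4 * 1) % 41 = 4
      half=4, (4*4) % 41 = 16
    (4 * 16) % 41 = 23
  half=23, (23*23) % 41 = 37
half=37, (37*37) % 41 = 16

16


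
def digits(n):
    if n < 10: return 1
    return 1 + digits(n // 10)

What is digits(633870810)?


digits(633870810) = 1 + digits(63387081)
digits(63387081) = 1 + digits(6338708)
digits(6338708) = 1 + digits(633870)
digits(633870) = 1 + digits(63387)
digits(63387) = 1 + digits(6338)
digits(6338) = 1 + digits(633)
digits(633) = 1 + digits(63)
digits(63) = 1 + digits(6)
digits(6) = 1  (base case: 6 < 10)
Unwinding: 1 + 1 + 1 + 1 + 1 + 1 + 1 + 1 + 1 = 9

9


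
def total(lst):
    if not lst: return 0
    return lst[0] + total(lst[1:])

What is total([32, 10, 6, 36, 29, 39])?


total([32, 10, 6, 36, 29, 39]) = 32 + total([10, 6, 36, 29, 39])
total([10, 6, 36, 29, 39]) = 10 + total([6, 36, 29, 39])
total([6, 36, 29, 39]) = 6 + total([36, 29, 39])
total([36, 29, 39]) = 36 + total([29, 39])
total([29, 39]) = 29 + total([39])
total([39]) = 39 + total([])
total([]) = 0  (base case)
Total: 32 + 10 + 6 + 36 + 29 + 39 + 0 = 152

152


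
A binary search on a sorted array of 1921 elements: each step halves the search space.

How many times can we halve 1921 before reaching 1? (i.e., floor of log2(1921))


1921 / 2 = 960
960 / 2 = 480
480 / 2 = 240
240 / 2 = 120
120 / 2 = 60
60 / 2 = 30
30 / 2 = 15
15 / 2 = 7
7 / 2 = 3
3 / 2 = 1
Reached 1 after 10 halvings

10


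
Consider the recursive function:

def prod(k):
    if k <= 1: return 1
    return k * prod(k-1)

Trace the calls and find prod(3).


prod(3)
= 3 * prod(2)
= 3 * 2 * prod(1)
= 3 * 2 * 1
= 6

6


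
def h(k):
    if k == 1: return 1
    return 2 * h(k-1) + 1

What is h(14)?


h(14) = 2 * h(13) + 1
h(13) = 2 * h(12) + 1
h(12) = 2 * h(11) + 1
h(11) = 2 * h(10) + 1
h(10) = 2 * h(9) + 1
h(9) = 2 * h(8) + 1
h(8) = 2 * h(7) + 1
h(7) = 2 * h(6) + 1
h(6) = 2 * h(5) + 1
h(5) = 2 * h(4) + 1
h(4) = 2 * h(3) + 1
h(3) = 2 * h(2) + 1
h(2) = 2 * h(1) + 1
h(1) = 1  (base case)
h(2) = 2 * 1 + 1 = 3
h(3) = 2 * 3 + 1 = 7
h(4) = 2 * 7 + 1 = 15
h(5) = 2 * 15 + 1 = 31
h(6) = 2 * 31 + 1 = 63
h(7) = 2 * 63 + 1 = 127
h(8) = 2 * 127 + 1 = 255
h(9) = 2 * 255 + 1 = 511
h(10) = 2 * 511 + 1 = 1023
h(11) = 2 * 1023 + 1 = 2047
h(12) = 2 * 2047 + 1 = 4095
h(13) = 2 * 4095 + 1 = 8191
h(14) = 2 * 8191 + 1 = 16383

16383


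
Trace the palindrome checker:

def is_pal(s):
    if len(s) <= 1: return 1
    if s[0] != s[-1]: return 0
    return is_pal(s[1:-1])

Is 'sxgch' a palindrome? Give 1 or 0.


is_pal('sxgch'): s[0]='s' != s[-1]='h' -> return 0
Result: 0 (not a palindrome)

0


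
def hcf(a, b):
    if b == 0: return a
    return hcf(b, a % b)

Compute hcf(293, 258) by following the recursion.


hcf(293, 258) = hcf(258, 35)
hcf(258, 35) = hcf(35, 13)
hcf(35, 13) = hcf(13, 9)
hcf(13, 9) = hcf(9, 4)
hcf(9, 4) = hcf(4, 1)
hcf(4, 1) = hcf(1, 0)
hcf(1, 0) = 1  (base case)

1


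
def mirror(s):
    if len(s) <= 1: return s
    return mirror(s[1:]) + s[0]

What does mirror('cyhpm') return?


mirror('cyhpm') = mirror('yhpm') + 'c'
mirror('yhpm') = mirror('hpm') + 'y'
mirror('hpm') = mirror('pm') + 'h'
mirror('pm') = mirror('m') + 'p'
mirror('m') = 'm'  (base case)
Concatenating: 'm' + 'p' + 'h' + 'y' + 'c' = 'mphyc'

mphyc


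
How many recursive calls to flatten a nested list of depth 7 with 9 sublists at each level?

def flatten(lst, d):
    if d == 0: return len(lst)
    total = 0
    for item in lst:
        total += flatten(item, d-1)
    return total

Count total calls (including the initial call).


At depth 0 (root): 1 call
At depth 1: each of 1 parents calls flatten on 9 children = 9 calls
At depth 2: each of 9 parents calls flatten on 9 children = 81 calls
At depth 3: each of 81 parents calls flatten on 9 children = 729 calls
At depth 4: each of 729 parents calls flatten on 9 children = 6561 calls
At depth 5: each of 6561 parents calls flatten on 9 children = 59049 calls
At depth 6: each of 59049 parents calls flatten on 9 children = 531441 calls
At depth 7: each of 531441 parents calls flatten on 9 children = 4782969 calls
Total: 1 + 9 + 81 + 729 + 6561 + 59049 + 531441 + 4782969 = 5380840

5380840


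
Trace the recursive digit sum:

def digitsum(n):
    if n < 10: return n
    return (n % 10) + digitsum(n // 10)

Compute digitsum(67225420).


digitsum(67225420) = 0 + digitsum(6722542)
digitsum(6722542) = 2 + digitsum(672254)
digitsum(672254) = 4 + digitsum(67225)
digitsum(67225) = 5 + digitsum(6722)
digitsum(6722) = 2 + digitsum(672)
digitsum(672) = 2 + digitsum(67)
digitsum(67) = 7 + digitsum(6)
digitsum(6) = 6  (base case)
Total: 0 + 2 + 4 + 5 + 2 + 2 + 7 + 6 = 28

28


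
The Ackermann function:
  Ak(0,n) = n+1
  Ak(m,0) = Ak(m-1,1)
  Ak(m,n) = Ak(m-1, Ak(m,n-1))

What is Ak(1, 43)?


Ak(1, 43) = Ak(0, Ak(1, 42))
  Ak(1, 42) = Ak(0, Ak(1, 41))
    Ak(1, 41) = Ak(0, Ak(1, 40))
      Ak(1, 40) = Ak(0, Ak(1, 39))
        Ak(1, 39) = Ak(0, Ak(1, 38))
          Ak(1, 38) = Ak(0, Ak(1, 37))
          Ak(1, 37) = Ak(0, Ak(1, 36))
          Ak(1, 36) = Ak(0, Ak(1, 35))
          Ak(1, 35) = Ak(0, Ak(1, 34))
          Ak(1, 34) = Ak(0, Ak(1, 33))
          Ak(1, 33) = Ak(0, Ak(1, 32))
          Ak(1, 32) = Ak(0, Ak(1, 31))
          Ak(1, 31) = Ak(0, Ak(1, 30))
          Ak(1, 30) = Ak(0, Ak(1, 29))
          Ak(1, 29) = Ak(0, Ak(1, 28))
          Ak(1, 28) = Ak(0, Ak(1, 27))
          Ak(1, 27) = Ak(0, Ak(1, 26))
          Ak(1, 26) = Ak(0, Ak(1, 25))
          Ak(1, 25) = Ak(0, Ak(1, 24))
          Ak(1, 24) = Ak(0, Ak(1, 23))
          Ak(1, 23) = Ak(0, Ak(1, 22))
          Ak(1, 22) = Ak(0, Ak(1, 21))
          Ak(1, 21) = Ak(0, Ak(1, 20))
          Ak(1, 20) = Ak(0, Ak(1, 19))
          Ak(1, 19) = Ak(0, Ak(1, 18))
... (trace truncated)
Result: Ak(1, 43) = 45

45


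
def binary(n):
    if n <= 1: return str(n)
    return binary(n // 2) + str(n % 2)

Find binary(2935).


binary(2935) = binary(1467) + '1'
binary(1467) = binary(733) + '1'
binary(733) = binary(366) + '1'
binary(366) = binary(183) + '0'
binary(183) = binary(91) + '1'
binary(91) = binary(45) + '1'
binary(45) = binary(22) + '1'
binary(22) = binary(11) + '0'
binary(11) = binary(5) + '1'
binary(5) = binary(2) + '1'
binary(2) = binary(1) + '0'
binary(1) = '1'  (base case)
Concatenating: '1' + '0' + '1' + '1' + '0' + '1' + '1' + '1' + '0' + '1' + '1' + '1' = '101101110111'

101101110111


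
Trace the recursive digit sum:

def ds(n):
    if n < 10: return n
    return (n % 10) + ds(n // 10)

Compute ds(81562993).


ds(81562993) = 3 + ds(8156299)
ds(8156299) = 9 + ds(815629)
ds(815629) = 9 + ds(81562)
ds(81562) = 2 + ds(8156)
ds(8156) = 6 + ds(815)
ds(815) = 5 + ds(81)
ds(81) = 1 + ds(8)
ds(8) = 8  (base case)
Total: 3 + 9 + 9 + 2 + 6 + 5 + 1 + 8 = 43

43


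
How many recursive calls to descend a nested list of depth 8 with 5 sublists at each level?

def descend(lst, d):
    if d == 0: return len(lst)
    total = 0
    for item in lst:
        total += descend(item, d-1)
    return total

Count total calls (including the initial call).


At depth 0 (root): 1 call
At depth 1: each of 1 parents calls descend on 5 children = 5 calls
At depth 2: each of 5 parents calls descend on 5 children = 25 calls
At depth 3: each of 25 parents calls descend on 5 children = 125 calls
At depth 4: each of 125 parents calls descend on 5 children = 625 calls
At depth 5: each of 625 parents calls descend on 5 children = 3125 calls
At depth 6: each of 3125 parents calls descend on 5 children = 15625 calls
At depth 7: each of 15625 parents calls descend on 5 children = 78125 calls
At depth 8: each of 78125 parents calls descend on 5 children = 390625 calls
Total: 1 + 5 + 25 + 125 + 625 + 3125 + 15625 + 78125 + 390625 = 488281

488281


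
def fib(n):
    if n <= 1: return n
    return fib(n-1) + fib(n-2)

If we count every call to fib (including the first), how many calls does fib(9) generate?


Let C(n) = total calls for fib(n)
C(0) = 1, C(1) = 1
C(2) = 1 + C(1) + C(0) = 1 + 1 + 1 = 3
C(3) = 1 + C(2) + C(1) = 1 + 3 + 1 = 5
C(4) = 1 + C(3) + C(2) = 1 + 5 + 3 = 9
C(5) = 1 + C(4) + C(3) = 1 + 9 + 5 = 15
C(6) = 1 + C(5) + C(4) = 1 + 15 + 9 = 25
C(7) = 1 + C(6) + C(5) = 1 + 25 + 15 = 41
C(8) = 1 + C(7) + C(6) = 1 + 41 + 25 = 67
C(9) = 1 + C(8) + C(7) = 1 + 67 + 41 = 109

109


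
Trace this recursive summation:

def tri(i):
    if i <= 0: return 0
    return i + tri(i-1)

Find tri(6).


tri(6)
= 6 + 5 + 4 + 3 + 2 + 1 + tri(0)
= 6 + 5 + 4 + 3 + 2 + 1 + 0
= 21

21


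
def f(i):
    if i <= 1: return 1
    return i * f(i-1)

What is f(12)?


f(12)
= 12 * f(11)
= 12 * 11 * f(10)
= 12 * 11 * 10 * f(9)
= 12 * 11 * 10 * 9 * f(8)
= 12 * 11 * 10 * 9 * 8 * f(7)
= 12 * 11 * 10 * 9 * 8 * 7 * f(6)
= 12 * 11 * 10 * 9 * 8 * 7 * 6 * f(5)
= 12 * 11 * 10 * 9 * 8 * 7 * 6 * 5 * f(4)
= 12 * 11 * 10 * 9 * 8 * 7 * 6 * 5 * 4 * f(3)
= 12 * 11 * 10 * 9 * 8 * 7 * 6 * 5 * 4 * 3 * f(2)
= 12 * 11 * 10 * 9 * 8 * 7 * 6 * 5 * 4 * 3 * 2 * f(1)
= 12 * 11 * 10 * 9 * 8 * 7 * 6 * 5 * 4 * 3 * 2 * 1
= 479001600

479001600


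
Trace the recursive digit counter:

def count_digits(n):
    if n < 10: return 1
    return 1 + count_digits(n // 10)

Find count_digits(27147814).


count_digits(27147814) = 1 + count_digits(2714781)
count_digits(2714781) = 1 + count_digits(271478)
count_digits(271478) = 1 + count_digits(27147)
count_digits(27147) = 1 + count_digits(2714)
count_digits(2714) = 1 + count_digits(271)
count_digits(271) = 1 + count_digits(27)
count_digits(27) = 1 + count_digits(2)
count_digits(2) = 1  (base case: 2 < 10)
Unwinding: 1 + 1 + 1 + 1 + 1 + 1 + 1 + 1 = 8

8


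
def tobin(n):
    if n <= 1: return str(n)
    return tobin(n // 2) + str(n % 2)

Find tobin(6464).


tobin(6464) = tobin(3232) + '0'
tobin(3232) = tobin(1616) + '0'
tobin(1616) = tobin(808) + '0'
tobin(808) = tobin(404) + '0'
tobin(404) = tobin(202) + '0'
tobin(202) = tobin(101) + '0'
tobin(101) = tobin(50) + '1'
tobin(50) = tobin(25) + '0'
tobin(25) = tobin(12) + '1'
tobin(12) = tobin(6) + '0'
tobin(6) = tobin(3) + '0'
tobin(3) = tobin(1) + '1'
tobin(1) = '1'  (base case)
Concatenating: '1' + '1' + '0' + '0' + '1' + '0' + '1' + '0' + '0' + '0' + '0' + '0' + '0' = '1100101000000'

1100101000000


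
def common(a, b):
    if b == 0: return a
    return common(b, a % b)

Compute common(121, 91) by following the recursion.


common(121, 91) = common(91, 30)
common(91, 30) = common(30, 1)
common(30, 1) = common(1, 0)
common(1, 0) = 1  (base case)

1


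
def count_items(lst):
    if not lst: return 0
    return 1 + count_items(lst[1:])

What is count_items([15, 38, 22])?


count_items([15, 38, 22]) = 1 + count_items([38, 22])
count_items([38, 22]) = 1 + count_items([22])
count_items([22]) = 1 + count_items([])
count_items([]) = 0  (base case)
Unwinding: 1 + 1 + 1 + 0 = 3

3


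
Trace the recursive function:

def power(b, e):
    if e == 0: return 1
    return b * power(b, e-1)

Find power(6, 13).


power(6, 13)
= 6 * power(6, 12)
= 6 * 6 * power(6, 11)
= 6 * 6 * 6 * power(6, 10)
= 6 * 6 * 6 * 6 * power(6, 9)
= 6 * 6 * 6 * 6 * 6 * power(6, 8)
= 6 * 6 * 6 * 6 * 6 * 6 * power(6, 7)
= 6 * 6 * 6 * 6 * 6 * 6 * 6 * power(6, 6)
= 6 * 6 * 6 * 6 * 6 * 6 * 6 * 6 * power(6, 5)
= 6 * 6 * 6 * 6 * 6 * 6 * 6 * 6 * 6 * power(6, 4)
= 6 * 6 * 6 * 6 * 6 * 6 * 6 * 6 * 6 * 6 * power(6, 3)
= 6 * 6 * 6 * 6 * 6 * 6 * 6 * 6 * 6 * 6 * 6 * power(6, 2)
= 6 * 6 * 6 * 6 * 6 * 6 * 6 * 6 * 6 * 6 * 6 * 6 * power(6, 1)
= 6 * 6 * 6 * 6 * 6 * 6 * 6 * 6 * 6 * 6 * 6 * 6 * 6 * power(6, 0)
= 6 * 6 * 6 * 6 * 6 * 6 * 6 * 6 * 6 * 6 * 6 * 6 * 6 * 1
= 13060694016

13060694016


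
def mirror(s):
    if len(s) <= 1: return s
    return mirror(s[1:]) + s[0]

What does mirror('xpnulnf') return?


mirror('xpnulnf') = mirror('pnulnf') + 'x'
mirror('pnulnf') = mirror('nulnf') + 'p'
mirror('nulnf') = mirror('ulnf') + 'n'
mirror('ulnf') = mirror('lnf') + 'u'
mirror('lnf') = mirror('nf') + 'l'
mirror('nf') = mirror('f') + 'n'
mirror('f') = 'f'  (base case)
Concatenating: 'f' + 'n' + 'l' + 'u' + 'n' + 'p' + 'x' = 'fnlunpx'

fnlunpx


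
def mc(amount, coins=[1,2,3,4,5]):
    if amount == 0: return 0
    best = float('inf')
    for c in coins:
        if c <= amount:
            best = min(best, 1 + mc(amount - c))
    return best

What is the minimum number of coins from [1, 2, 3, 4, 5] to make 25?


Building up with DP:
mc(0) = 0
mc(1) = min(1+mc(0)=1+0=1) = 1
mc(2) = min(1+mc(1)=1+1=2, 1+mc(0)=1+0=1) = 1
mc(3) = min(1+mc(2)=1+1=2, 1+mc(1)=1+1=2, 1+mc(0)=1+0=1) = 1
mc(4) = min(1+mc(3)=1+1=2, 1+mc(2)=1+1=2, 1+mc(1)=1+1=2, 1+mc(0)=1+0=1) = 1
mc(5) = min(1+mc(4)=1+1=2, 1+mc(3)=1+1=2, 1+mc(2)=1+1=2, 1+mc(1)=1+1=2, 1+mc(0)=1+0=1) = 1
mc(6) = min(1+mc(5)=1+1=2, 1+mc(4)=1+1=2, 1+mc(3)=1+1=2, 1+mc(2)=1+1=2, 1+mc(1)=1+1=2) = 2
mc(7) = min(1+mc(6)=1+2=3, 1+mc(5)=1+1=2, 1+mc(4)=1+1=2, 1+mc(3)=1+1=2, 1+mc(2)=1+1=2) = 2
mc(8) = min(1+mc(7)=1+2=3, 1+mc(6)=1+2=3, 1+mc(5)=1+1=2, 1+mc(4)=1+1=2, 1+mc(3)=1+1=2) = 2
mc(9) = min(1+mc(8)=1+2=3, 1+mc(7)=1+2=3, 1+mc(6)=1+2=3, 1+mc(5)=1+1=2, 1+mc(4)=1+1=2) = 2
mc(10) = min(1+mc(9)=1+2=3, 1+mc(8)=1+2=3, 1+mc(7)=1+2=3, 1+mc(6)=1+2=3, 1+mc(5)=1+1=2) = 2
mc(11) = min(1+mc(10)=1+2=3, 1+mc(9)=1+2=3, 1+mc(8)=1+2=3, 1+mc(7)=1+2=3, 1+mc(6)=1+2=3) = 3
mc(12) = min(1+mc(11)=1+3=4, 1+mc(10)=1+2=3, 1+mc(9)=1+2=3, 1+mc(8)=1+2=3, 1+mc(7)=1+2=3) = 3
mc(13) = min(1+mc(12)=1+3=4, 1+mc(11)=1+3=4, 1+mc(10)=1+2=3, 1+mc(9)=1+2=3, 1+mc(8)=1+2=3) = 3
mc(14) = min(1+mc(13)=1+3=4, 1+mc(12)=1+3=4, 1+mc(11)=1+3=4, 1+mc(10)=1+2=3, 1+mc(9)=1+2=3) = 3
mc(15) = min(1+mc(14)=1+3=4, 1+mc(13)=1+3=4, 1+mc(12)=1+3=4, 1+mc(11)=1+3=4, 1+mc(10)=1+2=3) = 3
mc(16) = min(1+mc(15)=1+3=4, 1+mc(14)=1+3=4, 1+mc(13)=1+3=4, 1+mc(12)=1+3=4, 1+mc(11)=1+3=4) = 4
mc(17) = min(1+mc(16)=1+4=5, 1+mc(15)=1+3=4, 1+mc(14)=1+3=4, 1+mc(13)=1+3=4, 1+mc(12)=1+3=4) = 4
mc(18) = min(1+mc(17)=1+4=5, 1+mc(16)=1+4=5, 1+mc(15)=1+3=4, 1+mc(14)=1+3=4, 1+mc(13)=1+3=4) = 4
mc(19) = min(1+mc(18)=1+4=5, 1+mc(17)=1+4=5, 1+mc(16)=1+4=5, 1+mc(15)=1+3=4, 1+mc(14)=1+3=4) = 4
mc(20) = min(1+mc(19)=1+4=5, 1+mc(18)=1+4=5, 1+mc(17)=1+4=5, 1+mc(16)=1+4=5, 1+mc(15)=1+3=4) = 4
mc(21) = min(1+mc(20)=1+4=5, 1+mc(19)=1+4=5, 1+mc(18)=1+4=5, 1+mc(17)=1+4=5, 1+mc(16)=1+4=5) = 5
mc(22) = min(1+mc(21)=1+5=6, 1+mc(20)=1+4=5, 1+mc(19)=1+4=5, 1+mc(18)=1+4=5, 1+mc(17)=1+4=5) = 5
mc(23) = min(1+mc(22)=1+5=6, 1+mc(21)=1+5=6, 1+mc(20)=1+4=5, 1+mc(19)=1+4=5, 1+mc(18)=1+4=5) = 5
mc(24) = min(1+mc(23)=1+5=6, 1+mc(22)=1+5=6, 1+mc(21)=1+5=6, 1+mc(20)=1+4=5, 1+mc(19)=1+4=5) = 5
mc(25) = min(1+mc(24)=1+5=6, 1+mc(23)=1+5=6, 1+mc(22)=1+5=6, 1+mc(21)=1+5=6, 1+mc(20)=1+4=5) = 5

5


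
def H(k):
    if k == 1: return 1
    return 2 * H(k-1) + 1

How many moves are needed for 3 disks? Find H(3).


H(3) = 2 * H(2) + 1
H(2) = 2 * H(1) + 1
H(1) = 1  (base case)
H(2) = 2 * 1 + 1 = 3
H(3) = 2 * 3 + 1 = 7

7


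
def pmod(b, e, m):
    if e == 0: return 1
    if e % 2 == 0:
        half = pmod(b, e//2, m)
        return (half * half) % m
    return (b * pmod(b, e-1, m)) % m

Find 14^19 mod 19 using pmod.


pmod(14, 19, 19): e is odd, compute pmod(14, 18, 19)
  pmod(14, 18, 19): e is even, compute pmod(14, 9, 19)
    pmod(14, 9, 19): e is odd, compute pmod(14, 8, 19)
      pmod(14, 8, 19): e is even, compute pmod(14, 4, 19)
        pmod(14, 4, 19): e is even, compute pmod(14, 2, 19)
          pmod(14, 2, 19): e is even, compute pmod(14, 1, 19)
          pmod(14, 1, 19): e is odd, compute pmod(14, 0, 19)
          pmod(14, 0, 19) = 1
          (14 * 1) % 19 = 14
          half=14, (14*14) % 19 = 6
        half=6, (6*6) % 19 = 17
      half=17, (17*17) % 19 = 4
    (14 * 4) % 19 = 18
  half=18, (18*18) % 19 = 1
(14 * 1) % 19 = 14

14


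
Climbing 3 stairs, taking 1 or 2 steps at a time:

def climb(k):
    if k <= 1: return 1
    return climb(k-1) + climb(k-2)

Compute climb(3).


Building up from base cases:
climb(0) = 1
climb(1) = 1
climb(2) = climb(1) + climb(0) = 1 + 1 = 2
climb(3) = climb(2) + climb(1) = 2 + 1 = 3

3


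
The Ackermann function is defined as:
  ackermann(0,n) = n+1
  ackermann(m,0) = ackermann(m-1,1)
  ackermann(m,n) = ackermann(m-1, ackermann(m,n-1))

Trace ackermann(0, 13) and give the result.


ackermann(0, 13) = 14
Result: ackermann(0, 13) = 14

14


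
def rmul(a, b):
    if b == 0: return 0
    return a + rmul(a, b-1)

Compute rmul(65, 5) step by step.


rmul(65, 5) = 65 + rmul(65, 4)
rmul(65, 4) = 65 + rmul(65, 3)
rmul(65, 3) = 65 + rmul(65, 2)
rmul(65, 2) = 65 + rmul(65, 1)
rmul(65, 1) = 65 + rmul(65, 0)
rmul(65, 0) = 0  (base case)
Total: 65 + 65 + 65 + 65 + 65 + 0 = 325

325


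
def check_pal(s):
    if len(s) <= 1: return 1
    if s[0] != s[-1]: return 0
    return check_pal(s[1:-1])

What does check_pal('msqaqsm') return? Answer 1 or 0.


check_pal('msqaqsm'): s[0]='m' == s[-1]='m' -> check check_pal('sqaqs')
check_pal('sqaqs'): s[0]='s' == s[-1]='s' -> check check_pal('qaq')
check_pal('qaq'): s[0]='q' == s[-1]='q' -> check check_pal('a')
check_pal('a'): len <= 1 -> return 1  (base case)
Result: 1 (palindrome)

1


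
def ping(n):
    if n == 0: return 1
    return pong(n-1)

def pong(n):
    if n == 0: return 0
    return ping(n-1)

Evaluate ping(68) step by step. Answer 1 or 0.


ping(68) = pong(67)
pong(67) = ping(66)
ping(66) = pong(65)
pong(65) = ping(64)
ping(64) = pong(63)
pong(63) = ping(62)
ping(62) = pong(61)
pong(61) = ping(60)
ping(60) = pong(59)
pong(59) = ping(58)
ping(58) = pong(57)
pong(57) = ping(56)
ping(56) = pong(55)
pong(55) = ping(54)
ping(54) = pong(53)
pong(53) = ping(52)
ping(52) = pong(51)
pong(51) = ping(50)
ping(50) = pong(49)
pong(49) = ping(48)
ping(48) = pong(47)
pong(47) = ping(46)
ping(46) = pong(45)
pong(45) = ping(44)
ping(44) = pong(43)
pong(43) = ping(42)
ping(42) = pong(41)
pong(41) = ping(40)
ping(40) = pong(39)
pong(39) = ping(38)
ping(38) = pong(37)
pong(37) = ping(36)
ping(36) = pong(35)
pong(35) = ping(34)
ping(34) = pong(33)
pong(33) = ping(32)
ping(32) = pong(31)
pong(31) = ping(30)
ping(30) = pong(29)
pong(29) = ping(28)
ping(28) = pong(27)
pong(27) = ping(26)
ping(26) = pong(25)
pong(25) = ping(24)
ping(24) = pong(23)
pong(23) = ping(22)
ping(22) = pong(21)
pong(21) = ping(20)
ping(20) = pong(19)
pong(19) = ping(18)
ping(18) = pong(17)
pong(17) = ping(16)
ping(16) = pong(15)
pong(15) = ping(14)
ping(14) = pong(13)
pong(13) = ping(12)
ping(12) = pong(11)
pong(11) = ping(10)
ping(10) = pong(9)
pong(9) = ping(8)
ping(8) = pong(7)
pong(7) = ping(6)
ping(6) = pong(5)
pong(5) = ping(4)
ping(4) = pong(3)
pong(3) = ping(2)
ping(2) = pong(1)
pong(1) = ping(0)
ping(0) = 1  (base case)
Result: 1

1


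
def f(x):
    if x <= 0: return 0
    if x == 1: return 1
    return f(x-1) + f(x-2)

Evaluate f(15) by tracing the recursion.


Computing f(15) bottom-up:
f(0) = 0
f(1) = 1
f(2) = f(1) + f(0) = 1 + 0 = 1
f(3) = f(2) + f(1) = 1 + 1 = 2
f(4) = f(3) + f(2) = 2 + 1 = 3
f(5) = f(4) + f(3) = 3 + 2 = 5
f(6) = f(5) + f(4) = 5 + 3 = 8
f(7) = f(6) + f(5) = 8 + 5 = 13
f(8) = f(7) + f(6) = 13 + 8 = 21
f(9) = f(8) + f(7) = 21 + 13 = 34
f(10) = f(9) + f(8) = 34 + 21 = 55
f(11) = f(10) + f(9) = 55 + 34 = 89
f(12) = f(11) + f(10) = 89 + 55 = 144
f(13) = f(12) + f(11) = 144 + 89 = 233
f(14) = f(13) + f(12) = 233 + 144 = 377
f(15) = f(14) + f(13) = 377 + 233 = 610

610


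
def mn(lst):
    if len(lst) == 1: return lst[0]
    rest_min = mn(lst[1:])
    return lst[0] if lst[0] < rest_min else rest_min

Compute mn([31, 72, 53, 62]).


mn([31, 72, 53, 62]): compare 31 with mn([72, 53, 62])
mn([72, 53, 62]): compare 72 with mn([53, 62])
mn([53, 62]): compare 53 with mn([62])
mn([62]) = 62  (base case)
Compare 53 with 62 -> 53
Compare 72 with 53 -> 53
Compare 31 with 53 -> 31

31


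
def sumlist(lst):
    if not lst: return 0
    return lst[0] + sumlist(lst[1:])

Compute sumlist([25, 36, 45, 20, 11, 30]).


sumlist([25, 36, 45, 20, 11, 30]) = 25 + sumlist([36, 45, 20, 11, 30])
sumlist([36, 45, 20, 11, 30]) = 36 + sumlist([45, 20, 11, 30])
sumlist([45, 20, 11, 30]) = 45 + sumlist([20, 11, 30])
sumlist([20, 11, 30]) = 20 + sumlist([11, 30])
sumlist([11, 30]) = 11 + sumlist([30])
sumlist([30]) = 30 + sumlist([])
sumlist([]) = 0  (base case)
Total: 25 + 36 + 45 + 20 + 11 + 30 + 0 = 167

167


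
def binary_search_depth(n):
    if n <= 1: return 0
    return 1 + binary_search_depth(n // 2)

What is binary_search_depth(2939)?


2939 / 2 = 1469
1469 / 2 = 734
734 / 2 = 367
367 / 2 = 183
183 / 2 = 91
91 / 2 = 45
45 / 2 = 22
22 / 2 = 11
11 / 2 = 5
5 / 2 = 2
2 / 2 = 1
Reached 1 after 11 halvings

11


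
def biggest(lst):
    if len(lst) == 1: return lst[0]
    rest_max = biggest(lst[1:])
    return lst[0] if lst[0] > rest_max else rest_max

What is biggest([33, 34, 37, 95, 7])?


biggest([33, 34, 37, 95, 7]): compare 33 with biggest([34, 37, 95, 7])
biggest([34, 37, 95, 7]): compare 34 with biggest([37, 95, 7])
biggest([37, 95, 7]): compare 37 with biggest([95, 7])
biggest([95, 7]): compare 95 with biggest([7])
biggest([7]) = 7  (base case)
Compare 95 with 7 -> 95
Compare 37 with 95 -> 95
Compare 34 with 95 -> 95
Compare 33 with 95 -> 95

95


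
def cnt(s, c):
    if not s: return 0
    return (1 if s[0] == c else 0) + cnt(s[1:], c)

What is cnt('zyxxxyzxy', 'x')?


s[0]='z' != 'x' -> 0
s[0]='y' != 'x' -> 0
s[0]='x' == 'x' -> 1
s[0]='x' == 'x' -> 1
s[0]='x' == 'x' -> 1
s[0]='y' != 'x' -> 0
s[0]='z' != 'x' -> 0
s[0]='x' == 'x' -> 1
s[0]='y' != 'x' -> 0
Sum: 0 + 0 + 1 + 1 + 1 + 0 + 0 + 1 + 0 = 4

4


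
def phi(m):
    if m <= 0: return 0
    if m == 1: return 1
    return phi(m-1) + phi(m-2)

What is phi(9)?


Computing phi(9) bottom-up:
phi(0) = 0
phi(1) = 1
phi(2) = phi(1) + phi(0) = 1 + 0 = 1
phi(3) = phi(2) + phi(1) = 1 + 1 = 2
phi(4) = phi(3) + phi(2) = 2 + 1 = 3
phi(5) = phi(4) + phi(3) = 3 + 2 = 5
phi(6) = phi(5) + phi(4) = 5 + 3 = 8
phi(7) = phi(6) + phi(5) = 8 + 5 = 13
phi(8) = phi(7) + phi(6) = 13 + 8 = 21
phi(9) = phi(8) + phi(7) = 21 + 13 = 34

34


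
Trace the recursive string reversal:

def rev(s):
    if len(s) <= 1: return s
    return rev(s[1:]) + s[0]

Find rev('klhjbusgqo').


rev('klhjbusgqo') = rev('lhjbusgqo') + 'k'
rev('lhjbusgqo') = rev('hjbusgqo') + 'l'
rev('hjbusgqo') = rev('jbusgqo') + 'h'
rev('jbusgqo') = rev('busgqo') + 'j'
rev('busgqo') = rev('usgqo') + 'b'
rev('usgqo') = rev('sgqo') + 'u'
rev('sgqo') = rev('gqo') + 's'
rev('gqo') = rev('qo') + 'g'
rev('qo') = rev('o') + 'q'
rev('o') = 'o'  (base case)
Concatenating: 'o' + 'q' + 'g' + 's' + 'u' + 'b' + 'j' + 'h' + 'l' + 'k' = 'oqgsubjhlk'

oqgsubjhlk


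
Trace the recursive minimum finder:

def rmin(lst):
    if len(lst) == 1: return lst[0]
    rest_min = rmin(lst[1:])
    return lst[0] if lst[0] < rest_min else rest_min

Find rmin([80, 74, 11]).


rmin([80, 74, 11]): compare 80 with rmin([74, 11])
rmin([74, 11]): compare 74 with rmin([11])
rmin([11]) = 11  (base case)
Compare 74 with 11 -> 11
Compare 80 with 11 -> 11

11


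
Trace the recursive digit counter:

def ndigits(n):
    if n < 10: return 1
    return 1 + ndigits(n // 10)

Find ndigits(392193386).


ndigits(392193386) = 1 + ndigits(39219338)
ndigits(39219338) = 1 + ndigits(3921933)
ndigits(3921933) = 1 + ndigits(392193)
ndigits(392193) = 1 + ndigits(39219)
ndigits(39219) = 1 + ndigits(3921)
ndigits(3921) = 1 + ndigits(392)
ndigits(392) = 1 + ndigits(39)
ndigits(39) = 1 + ndigits(3)
ndigits(3) = 1  (base case: 3 < 10)
Unwinding: 1 + 1 + 1 + 1 + 1 + 1 + 1 + 1 + 1 = 9

9


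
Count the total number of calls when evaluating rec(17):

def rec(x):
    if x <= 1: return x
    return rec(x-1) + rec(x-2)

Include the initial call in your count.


Let C(n) = total calls for rec(n)
C(0) = 1, C(1) = 1
C(2) = 1 + C(1) + C(0) = 1 + 1 + 1 = 3
C(3) = 1 + C(2) + C(1) = 1 + 3 + 1 = 5
C(4) = 1 + C(3) + C(2) = 1 + 5 + 3 = 9
C(5) = 1 + C(4) + C(3) = 1 + 9 + 5 = 15
C(6) = 1 + C(5) + C(4) = 1 + 15 + 9 = 25
C(7) = 1 + C(6) + C(5) = 1 + 25 + 15 = 41
C(8) = 1 + C(7) + C(6) = 1 + 41 + 25 = 67
C(9) = 1 + C(8) + C(7) = 1 + 67 + 41 = 109
C(10) = 1 + C(9) + C(8) = 1 + 109 + 67 = 177
C(11) = 1 + C(10) + C(9) = 1 + 177 + 109 = 287
C(12) = 1 + C(11) + C(10) = 1 + 287 + 177 = 465
C(13) = 1 + C(12) + C(11) = 1 + 465 + 287 = 753
C(14) = 1 + C(13) + C(12) = 1 + 753 + 465 = 1219
C(15) = 1 + C(14) + C(13) = 1 + 1219 + 753 = 1973
C(16) = 1 + C(15) + C(14) = 1 + 1973 + 1219 = 3193
C(17) = 1 + C(16) + C(15) = 1 + 3193 + 1973 = 5167

5167


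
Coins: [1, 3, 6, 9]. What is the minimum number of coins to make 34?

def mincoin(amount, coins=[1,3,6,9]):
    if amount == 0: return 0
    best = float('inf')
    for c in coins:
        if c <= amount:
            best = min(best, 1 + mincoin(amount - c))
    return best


Building up with DP:
mincoin(0) = 0
mincoin(1) = min(1+mincoin(0)=1+0=1) = 1
mincoin(2) = min(1+mincoin(1)=1+1=2) = 2
mincoin(3) = min(1+mincoin(2)=1+2=3, 1+mincoin(0)=1+0=1) = 1
mincoin(4) = min(1+mincoin(3)=1+1=2, 1+mincoin(1)=1+1=2) = 2
mincoin(5) = min(1+mincoin(4)=1+2=3, 1+mincoin(2)=1+2=3) = 3
mincoin(6) = min(1+mincoin(5)=1+3=4, 1+mincoin(3)=1+1=2, 1+mincoin(0)=1+0=1) = 1
mincoin(7) = min(1+mincoin(6)=1+1=2, 1+mincoin(4)=1+2=3, 1+mincoin(1)=1+1=2) = 2
mincoin(8) = min(1+mincoin(7)=1+2=3, 1+mincoin(5)=1+3=4, 1+mincoin(2)=1+2=3) = 3
mincoin(9) = min(1+mincoin(8)=1+3=4, 1+mincoin(6)=1+1=2, 1+mincoin(3)=1+1=2, 1+mincoin(0)=1+0=1) = 1
mincoin(10) = min(1+mincoin(9)=1+1=2, 1+mincoin(7)=1+2=3, 1+mincoin(4)=1+2=3, 1+mincoin(1)=1+1=2) = 2
mincoin(11) = min(1+mincoin(10)=1+2=3, 1+mincoin(8)=1+3=4, 1+mincoin(5)=1+3=4, 1+mincoin(2)=1+2=3) = 3
mincoin(12) = min(1+mincoin(11)=1+3=4, 1+mincoin(9)=1+1=2, 1+mincoin(6)=1+1=2, 1+mincoin(3)=1+1=2) = 2
mincoin(13) = min(1+mincoin(12)=1+2=3, 1+mincoin(10)=1+2=3, 1+mincoin(7)=1+2=3, 1+mincoin(4)=1+2=3) = 3
mincoin(14) = min(1+mincoin(13)=1+3=4, 1+mincoin(11)=1+3=4, 1+mincoin(8)=1+3=4, 1+mincoin(5)=1+3=4) = 4
mincoin(15) = min(1+mincoin(14)=1+4=5, 1+mincoin(12)=1+2=3, 1+mincoin(9)=1+1=2, 1+mincoin(6)=1+1=2) = 2
mincoin(16) = min(1+mincoin(15)=1+2=3, 1+mincoin(13)=1+3=4, 1+mincoin(10)=1+2=3, 1+mincoin(7)=1+2=3) = 3
mincoin(17) = min(1+mincoin(16)=1+3=4, 1+mincoin(14)=1+4=5, 1+mincoin(11)=1+3=4, 1+mincoin(8)=1+3=4) = 4
mincoin(18) = min(1+mincoin(17)=1+4=5, 1+mincoin(15)=1+2=3, 1+mincoin(12)=1+2=3, 1+mincoin(9)=1+1=2) = 2
mincoin(19) = min(1+mincoin(18)=1+2=3, 1+mincoin(16)=1+3=4, 1+mincoin(13)=1+3=4, 1+mincoin(10)=1+2=3) = 3
mincoin(20) = min(1+mincoin(19)=1+3=4, 1+mincoin(17)=1+4=5, 1+mincoin(14)=1+4=5, 1+mincoin(11)=1+3=4) = 4
mincoin(21) = min(1+mincoin(20)=1+4=5, 1+mincoin(18)=1+2=3, 1+mincoin(15)=1+2=3, 1+mincoin(12)=1+2=3) = 3
mincoin(22) = min(1+mincoin(21)=1+3=4, 1+mincoin(19)=1+3=4, 1+mincoin(16)=1+3=4, 1+mincoin(13)=1+3=4) = 4
mincoin(23) = min(1+mincoin(22)=1+4=5, 1+mincoin(20)=1+4=5, 1+mincoin(17)=1+4=5, 1+mincoin(14)=1+4=5) = 5
mincoin(24) = min(1+mincoin(23)=1+5=6, 1+mincoin(21)=1+3=4, 1+mincoin(18)=1+2=3, 1+mincoin(15)=1+2=3) = 3
mincoin(25) = min(1+mincoin(24)=1+3=4, 1+mincoin(22)=1+4=5, 1+mincoin(19)=1+3=4, 1+mincoin(16)=1+3=4) = 4
mincoin(26) = min(1+mincoin(25)=1+4=5, 1+mincoin(23)=1+5=6, 1+mincoin(20)=1+4=5, 1+mincoin(17)=1+4=5) = 5
mincoin(27) = min(1+mincoin(26)=1+5=6, 1+mincoin(24)=1+3=4, 1+mincoin(21)=1+3=4, 1+mincoin(18)=1+2=3) = 3
mincoin(28) = min(1+mincoin(27)=1+3=4, 1+mincoin(25)=1+4=5, 1+mincoin(22)=1+4=5, 1+mincoin(19)=1+3=4) = 4
mincoin(29) = min(1+mincoin(28)=1+4=5, 1+mincoin(26)=1+5=6, 1+mincoin(23)=1+5=6, 1+mincoin(20)=1+4=5) = 5
mincoin(30) = min(1+mincoin(29)=1+5=6, 1+mincoin(27)=1+3=4, 1+mincoin(24)=1+3=4, 1+mincoin(21)=1+3=4) = 4
mincoin(31) = min(1+mincoin(30)=1+4=5, 1+mincoin(28)=1+4=5, 1+mincoin(25)=1+4=5, 1+mincoin(22)=1+4=5) = 5
mincoin(32) = min(1+mincoin(31)=1+5=6, 1+mincoin(29)=1+5=6, 1+mincoin(26)=1+5=6, 1+mincoin(23)=1+5=6) = 6
mincoin(33) = min(1+mincoin(32)=1+6=7, 1+mincoin(30)=1+4=5, 1+mincoin(27)=1+3=4, 1+mincoin(24)=1+3=4) = 4
mincoin(34) = min(1+mincoin(33)=1+4=5, 1+mincoin(31)=1+5=6, 1+mincoin(28)=1+4=5, 1+mincoin(25)=1+4=5) = 5

5


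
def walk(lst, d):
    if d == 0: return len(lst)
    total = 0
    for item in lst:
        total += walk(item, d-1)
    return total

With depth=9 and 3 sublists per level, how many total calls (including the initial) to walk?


At depth 0 (root): 1 call
At depth 1: each of 1 parents calls walk on 3 children = 3 calls
At depth 2: each of 3 parents calls walk on 3 children = 9 calls
At depth 3: each of 9 parents calls walk on 3 children = 27 calls
At depth 4: each of 27 parents calls walk on 3 children = 81 calls
At depth 5: each of 81 parents calls walk on 3 children = 243 calls
At depth 6: each of 243 parents calls walk on 3 children = 729 calls
At depth 7: each of 729 parents calls walk on 3 children = 2187 calls
At depth 8: each of 2187 parents calls walk on 3 children = 6561 calls
At depth 9: each of 6561 parents calls walk on 3 children = 19683 calls
Total: 1 + 3 + 9 + 27 + 81 + 243 + 729 + 2187 + 6561 + 19683 = 29524

29524


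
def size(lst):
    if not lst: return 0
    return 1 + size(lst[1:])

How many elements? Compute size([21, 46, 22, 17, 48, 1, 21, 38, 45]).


size([21, 46, 22, 17, 48, 1, 21, 38, 45]) = 1 + size([46, 22, 17, 48, 1, 21, 38, 45])
size([46, 22, 17, 48, 1, 21, 38, 45]) = 1 + size([22, 17, 48, 1, 21, 38, 45])
size([22, 17, 48, 1, 21, 38, 45]) = 1 + size([17, 48, 1, 21, 38, 45])
size([17, 48, 1, 21, 38, 45]) = 1 + size([48, 1, 21, 38, 45])
size([48, 1, 21, 38, 45]) = 1 + size([1, 21, 38, 45])
size([1, 21, 38, 45]) = 1 + size([21, 38, 45])
size([21, 38, 45]) = 1 + size([38, 45])
size([38, 45]) = 1 + size([45])
size([45]) = 1 + size([])
size([]) = 0  (base case)
Unwinding: 1 + 1 + 1 + 1 + 1 + 1 + 1 + 1 + 1 + 0 = 9

9


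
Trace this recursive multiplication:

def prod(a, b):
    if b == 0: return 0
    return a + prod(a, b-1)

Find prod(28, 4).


prod(28, 4) = 28 + prod(28, 3)
prod(28, 3) = 28 + prod(28, 2)
prod(28, 2) = 28 + prod(28, 1)
prod(28, 1) = 28 + prod(28, 0)
prod(28, 0) = 0  (base case)
Total: 28 + 28 + 28 + 28 + 0 = 112

112


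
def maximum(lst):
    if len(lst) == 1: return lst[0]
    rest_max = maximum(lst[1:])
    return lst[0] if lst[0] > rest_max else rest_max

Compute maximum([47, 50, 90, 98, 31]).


maximum([47, 50, 90, 98, 31]): compare 47 with maximum([50, 90, 98, 31])
maximum([50, 90, 98, 31]): compare 50 with maximum([90, 98, 31])
maximum([90, 98, 31]): compare 90 with maximum([98, 31])
maximum([98, 31]): compare 98 with maximum([31])
maximum([31]) = 31  (base case)
Compare 98 with 31 -> 98
Compare 90 with 98 -> 98
Compare 50 with 98 -> 98
Compare 47 with 98 -> 98

98


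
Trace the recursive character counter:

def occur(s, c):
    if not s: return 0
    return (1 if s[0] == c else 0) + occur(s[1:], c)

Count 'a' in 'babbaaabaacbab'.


s[0]='b' != 'a' -> 0
s[0]='a' == 'a' -> 1
s[0]='b' != 'a' -> 0
s[0]='b' != 'a' -> 0
s[0]='a' == 'a' -> 1
s[0]='a' == 'a' -> 1
s[0]='a' == 'a' -> 1
s[0]='b' != 'a' -> 0
s[0]='a' == 'a' -> 1
s[0]='a' == 'a' -> 1
s[0]='c' != 'a' -> 0
s[0]='b' != 'a' -> 0
s[0]='a' == 'a' -> 1
s[0]='b' != 'a' -> 0
Sum: 0 + 1 + 0 + 0 + 1 + 1 + 1 + 0 + 1 + 1 + 0 + 0 + 1 + 0 = 7

7


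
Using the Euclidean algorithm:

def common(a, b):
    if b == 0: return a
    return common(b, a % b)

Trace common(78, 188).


common(78, 188) = common(188, 78)
common(188, 78) = common(78, 32)
common(78, 32) = common(32, 14)
common(32, 14) = common(14, 4)
common(14, 4) = common(4, 2)
common(4, 2) = common(2, 0)
common(2, 0) = 2  (base case)

2


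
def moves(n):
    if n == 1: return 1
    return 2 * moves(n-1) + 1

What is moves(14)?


moves(14) = 2 * moves(13) + 1
moves(13) = 2 * moves(12) + 1
moves(12) = 2 * moves(11) + 1
moves(11) = 2 * moves(10) + 1
moves(10) = 2 * moves(9) + 1
moves(9) = 2 * moves(8) + 1
moves(8) = 2 * moves(7) + 1
moves(7) = 2 * moves(6) + 1
moves(6) = 2 * moves(5) + 1
moves(5) = 2 * moves(4) + 1
moves(4) = 2 * moves(3) + 1
moves(3) = 2 * moves(2) + 1
moves(2) = 2 * moves(1) + 1
moves(1) = 1  (base case)
moves(2) = 2 * 1 + 1 = 3
moves(3) = 2 * 3 + 1 = 7
moves(4) = 2 * 7 + 1 = 15
moves(5) = 2 * 15 + 1 = 31
moves(6) = 2 * 31 + 1 = 63
moves(7) = 2 * 63 + 1 = 127
moves(8) = 2 * 127 + 1 = 255
moves(9) = 2 * 255 + 1 = 511
moves(10) = 2 * 511 + 1 = 1023
moves(11) = 2 * 1023 + 1 = 2047
moves(12) = 2 * 2047 + 1 = 4095
moves(13) = 2 * 4095 + 1 = 8191
moves(14) = 2 * 8191 + 1 = 16383

16383


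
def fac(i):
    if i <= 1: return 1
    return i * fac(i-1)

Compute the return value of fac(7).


fac(7)
= 7 * fac(6)
= 7 * 6 * fac(5)
= 7 * 6 * 5 * fac(4)
= 7 * 6 * 5 * 4 * fac(3)
= 7 * 6 * 5 * 4 * 3 * fac(2)
= 7 * 6 * 5 * 4 * 3 * 2 * fac(1)
= 7 * 6 * 5 * 4 * 3 * 2 * 1
= 5040

5040


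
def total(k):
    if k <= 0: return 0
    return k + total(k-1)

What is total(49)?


total(49)
= 49 + 48 + 47 + 46 + 45 + 44 + 43 + 42 + 41 + 40 + 39 + 38 + 37 + 36 + 35 + 34 + 33 + 32 + 31 + 30 + 29 + 28 + 27 + 26 + 25 + 24 + 23 + 22 + 21 + 20 + 19 + 18 + 17 + 16 + 15 + 14 + 13 + 12 + 11 + 10 + 9 + 8 + 7 + 6 + 5 + 4 + 3 + 2 + 1 + total(0)
= 49 + 48 + 47 + 46 + 45 + 44 + 43 + 42 + 41 + 40 + 39 + 38 + 37 + 36 + 35 + 34 + 33 + 32 + 31 + 30 + 29 + 28 + 27 + 26 + 25 + 24 + 23 + 22 + 21 + 20 + 19 + 18 + 17 + 16 + 15 + 14 + 13 + 12 + 11 + 10 + 9 + 8 + 7 + 6 + 5 + 4 + 3 + 2 + 1 + 0
= 1225

1225


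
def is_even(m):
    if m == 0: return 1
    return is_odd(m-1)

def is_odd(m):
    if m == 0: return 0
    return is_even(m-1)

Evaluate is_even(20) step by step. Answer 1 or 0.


is_even(20) = is_odd(19)
is_odd(19) = is_even(18)
is_even(18) = is_odd(17)
is_odd(17) = is_even(16)
is_even(16) = is_odd(15)
is_odd(15) = is_even(14)
is_even(14) = is_odd(13)
is_odd(13) = is_even(12)
is_even(12) = is_odd(11)
is_odd(11) = is_even(10)
is_even(10) = is_odd(9)
is_odd(9) = is_even(8)
is_even(8) = is_odd(7)
is_odd(7) = is_even(6)
is_even(6) = is_odd(5)
is_odd(5) = is_even(4)
is_even(4) = is_odd(3)
is_odd(3) = is_even(2)
is_even(2) = is_odd(1)
is_odd(1) = is_even(0)
is_even(0) = 1  (base case)
Result: 1

1


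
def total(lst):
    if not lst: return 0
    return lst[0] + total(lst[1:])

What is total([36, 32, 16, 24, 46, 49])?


total([36, 32, 16, 24, 46, 49]) = 36 + total([32, 16, 24, 46, 49])
total([32, 16, 24, 46, 49]) = 32 + total([16, 24, 46, 49])
total([16, 24, 46, 49]) = 16 + total([24, 46, 49])
total([24, 46, 49]) = 24 + total([46, 49])
total([46, 49]) = 46 + total([49])
total([49]) = 49 + total([])
total([]) = 0  (base case)
Total: 36 + 32 + 16 + 24 + 46 + 49 + 0 = 203

203


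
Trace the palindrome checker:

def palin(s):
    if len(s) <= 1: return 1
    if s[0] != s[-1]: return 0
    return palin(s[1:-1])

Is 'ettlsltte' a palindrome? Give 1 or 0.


palin('ettlsltte'): s[0]='e' == s[-1]='e' -> check palin('ttlsltt')
palin('ttlsltt'): s[0]='t' == s[-1]='t' -> check palin('tlslt')
palin('tlslt'): s[0]='t' == s[-1]='t' -> check palin('lsl')
palin('lsl'): s[0]='l' == s[-1]='l' -> check palin('s')
palin('s'): len <= 1 -> return 1  (base case)
Result: 1 (palindrome)

1


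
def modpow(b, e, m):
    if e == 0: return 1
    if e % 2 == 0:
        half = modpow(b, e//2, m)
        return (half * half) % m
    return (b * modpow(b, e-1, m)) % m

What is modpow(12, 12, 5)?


modpow(12, 12, 5): e is even, compute modpow(12, 6, 5)
  modpow(12, 6, 5): e is even, compute modpow(12, 3, 5)
    modpow(12, 3, 5): e is odd, compute modpow(12, 2, 5)
      modpow(12, 2, 5): e is even, compute modpow(12, 1, 5)
        modpow(12, 1, 5): e is odd, compute modpow(12, 0, 5)
          modpow(12, 0, 5) = 1
        (12 * 1) % 5 = 2
      half=2, (2*2) % 5 = 4
    (12 * 4) % 5 = 3
  half=3, (3*3) % 5 = 4
half=4, (4*4) % 5 = 1

1


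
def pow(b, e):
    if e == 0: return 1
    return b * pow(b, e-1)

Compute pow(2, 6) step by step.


pow(2, 6)
= 2 * pow(2, 5)
= 2 * 2 * pow(2, 4)
= 2 * 2 * 2 * pow(2, 3)
= 2 * 2 * 2 * 2 * pow(2, 2)
= 2 * 2 * 2 * 2 * 2 * pow(2, 1)
= 2 * 2 * 2 * 2 * 2 * 2 * pow(2, 0)
= 2 * 2 * 2 * 2 * 2 * 2 * 1
= 64

64


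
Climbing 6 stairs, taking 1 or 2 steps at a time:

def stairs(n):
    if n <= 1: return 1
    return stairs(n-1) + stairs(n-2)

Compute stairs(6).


Building up from base cases:
stairs(0) = 1
stairs(1) = 1
stairs(2) = stairs(1) + stairs(0) = 1 + 1 = 2
stairs(3) = stairs(2) + stairs(1) = 2 + 1 = 3
stairs(4) = stairs(3) + stairs(2) = 3 + 2 = 5
stairs(5) = stairs(4) + stairs(3) = 5 + 3 = 8
stairs(6) = stairs(5) + stairs(4) = 8 + 5 = 13

13
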